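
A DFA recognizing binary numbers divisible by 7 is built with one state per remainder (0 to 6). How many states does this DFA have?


Divisibility by 7 is tracked via the remainder mod 7: 0, 1, ..., 6
The construction assigns one state to each remainder
Number of remainders = 7

7


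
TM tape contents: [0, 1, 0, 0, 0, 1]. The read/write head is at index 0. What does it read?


Tape: [0, 1, 0, 0, 0, 1]
Positions: 0 1 2 3 4 5
Values:    0 1 0 0 0 1
Head at position 0
tape[0] = 0

0


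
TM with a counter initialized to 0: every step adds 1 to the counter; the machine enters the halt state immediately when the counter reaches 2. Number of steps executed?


Counter starts at 0. Counting sequence:
  Step 1: counter = 1
  Step 2: counter = 2
Counter reached 2 -> halt
Total steps = 2

2


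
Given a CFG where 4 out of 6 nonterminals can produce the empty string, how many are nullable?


Nonterminals: {S, A, B, C, D, E}
A nonterminal is nullable if it can derive epsilon
Counting nullable nonterminals: 4
Total nullable = 4

4


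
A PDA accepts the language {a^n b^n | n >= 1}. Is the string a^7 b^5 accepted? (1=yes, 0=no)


Language requires equal numbers of a's and b's
PDA pushes for each 'a', pops for each 'b'
Number of a's = 7
Number of b's = 5
7 != 5 -> Reject

0


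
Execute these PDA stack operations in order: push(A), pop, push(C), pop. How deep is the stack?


Tracing stack operations:
  push(A) -> stack = [A], depth=1
  pop -> removed A, stack = [], depth=0
  push(C) -> stack = [C], depth=1
  pop -> removed C, stack = [], depth=0
Final depth = 0

0


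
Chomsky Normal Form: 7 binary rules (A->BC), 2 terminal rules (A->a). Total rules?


CNF allows two rule forms:
  A -> BC (binary): 7 rules
  A -> a (terminal): 2 rules
Total = 7 + 2 = 9

9


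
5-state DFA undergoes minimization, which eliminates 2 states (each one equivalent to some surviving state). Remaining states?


Original DFA: 5 states
Redundant states removed: 2
Minimized states = original - removed
= 5 - 2
= 3

3


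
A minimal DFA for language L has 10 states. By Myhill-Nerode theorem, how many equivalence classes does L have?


Myhill-Nerode theorem:
Number of equivalence classes = number of states in minimal DFA
Minimal DFA states = 10
Therefore equivalence classes = 10

10


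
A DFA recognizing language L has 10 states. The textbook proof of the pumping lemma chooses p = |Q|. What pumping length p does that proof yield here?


Pumping lemma for regular languages (standard proof):
Take p = |Q|, the number of DFA states.
Any string of length >= |Q| passes through |Q|+1 states while reading its first |Q| symbols,
so by pigeonhole some state repeats, giving the loop that can be pumped.
Here |Q| = 10
Therefore the proof uses p = 10

10


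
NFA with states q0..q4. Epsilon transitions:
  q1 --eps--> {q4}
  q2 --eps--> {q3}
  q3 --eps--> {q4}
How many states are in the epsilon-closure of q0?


Starting from q0
Initialize closure = {q0}
q0 has no outgoing epsilon transitions -> nothing to add
Final closure: {q0}
Size = 1

1


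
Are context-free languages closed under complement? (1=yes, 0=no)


CFL closure properties:
  Closed under: union, concatenation, Kleene star
  NOT closed under: intersection, complement
Operation 'complement' is in not-closed list -> No (not closed)

0


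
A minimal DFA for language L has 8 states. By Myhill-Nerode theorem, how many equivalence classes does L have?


Myhill-Nerode theorem:
Number of equivalence classes = number of states in minimal DFA
Minimal DFA states = 8
Therefore equivalence classes = 8

8


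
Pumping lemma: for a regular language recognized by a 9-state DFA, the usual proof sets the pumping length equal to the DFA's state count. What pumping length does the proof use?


Pumping lemma for regular languages (standard proof):
Take p = |Q|, the number of DFA states.
Any string of length >= |Q| passes through |Q|+1 states while reading its first |Q| symbols,
so by pigeonhole some state repeats, giving the loop that can be pumped.
Here |Q| = 9
Therefore the proof uses p = 9

9


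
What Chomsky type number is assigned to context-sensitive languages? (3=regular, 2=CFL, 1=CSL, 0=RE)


Chomsky hierarchy levels:
  Type 3: Regular (DFA/NFA/regex)
  Type 2: Context-free (PDA)
  Type 1: Context-sensitive
  Type 0: Recursively enumerable (TM)
'context-sensitive' corresponds to Type 1

1


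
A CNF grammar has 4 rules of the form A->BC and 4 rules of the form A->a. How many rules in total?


CNF allows two rule forms:
  A -> BC (binary): 4 rules
  A -> a (terminal): 4 rules
Total = 4 + 4 = 8

8


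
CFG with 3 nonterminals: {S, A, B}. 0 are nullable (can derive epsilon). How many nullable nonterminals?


Nonterminals: {S, A, B}
A nonterminal is nullable if it can derive epsilon
Counting nullable nonterminals: 0
Total nullable = 0

0


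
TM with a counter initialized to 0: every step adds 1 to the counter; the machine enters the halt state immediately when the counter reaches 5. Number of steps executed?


Counter starts at 0. Counting sequence:
  Step 1: counter = 1
  Step 2: counter = 2
  Step 3: counter = 3
  Step 4: counter = 4
  Step 5: counter = 5
Counter reached 5 -> halt
Total steps = 5

5


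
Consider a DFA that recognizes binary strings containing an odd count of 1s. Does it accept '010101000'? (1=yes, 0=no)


DFA has 2 states: q_even (start, accept=no) and q_odd
Processing string '010101000' character by character:
  Position 0: read '0', 1-count=0 -> q_even (no change)
  Position 1: read '1', 1-count=1 -> q_odd
  Position 2: read '0', 1-count=1 -> q_odd (no change)
  Position 3: read '1', 1-count=2 -> q_even
  Position 4: read '0', 1-count=2 -> q_even (no change)
  Position 5: read '1', 1-count=3 -> q_odd
  Position 6: read '0', 1-count=3 -> q_odd (no change)
  Position 7: read '0', 1-count=3 -> q_odd (no change)
  Position 8: read '0', 1-count=3 -> q_odd (no change)
Final state: q_odd, total 1s = 3 (odd); the DFA requires an odd count -> accept

1


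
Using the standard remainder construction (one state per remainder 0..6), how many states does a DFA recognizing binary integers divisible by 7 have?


Divisibility by 7 is tracked via the remainder mod 7: 0, 1, ..., 6
The construction assigns one state to each remainder
Number of remainders = 7

7


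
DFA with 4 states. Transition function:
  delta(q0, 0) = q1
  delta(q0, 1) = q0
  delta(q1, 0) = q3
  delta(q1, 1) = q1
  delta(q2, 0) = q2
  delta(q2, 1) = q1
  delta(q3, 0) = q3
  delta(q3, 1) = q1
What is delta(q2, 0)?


Looking up transition function:
delta(q2, 0) in the table
Row: q2, Column: 0
Result: q2

q2


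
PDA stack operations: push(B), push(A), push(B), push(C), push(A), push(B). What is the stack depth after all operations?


Tracing stack operations:
  push(B) -> stack = [B], depth=1
  push(A) -> stack = [B,A], depth=2
  push(B) -> stack = [B,A,B], depth=3
  push(C) -> stack = [B,A,B,C], depth=4
  push(A) -> stack = [B,A,B,C,A], depth=5
  push(B) -> stack = [B,A,B,C,A,B], depth=6
Final depth = 6

6


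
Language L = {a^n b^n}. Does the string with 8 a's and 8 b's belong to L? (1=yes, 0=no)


Language requires equal numbers of a's and b's
PDA pushes for each 'a', pops for each 'b'
Number of a's = 8
Number of b's = 8
8 == 8 -> Accept

1


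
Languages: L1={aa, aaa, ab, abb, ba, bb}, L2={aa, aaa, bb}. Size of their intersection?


L1 = {aa, aaa, ab, abb, ba, bb}
L2 = {aa, aaa, bb}
Checking each string in L1 against L2:
  'aa': in L2? Yes
  'aaa': in L2? Yes
  'ab': in L2? No
  'abb': in L2? No
  'ba': in L2? No
  'bb': in L2? Yes
Intersection = {aa, aaa, bb}
|L1 ∩ L2| = 3

3


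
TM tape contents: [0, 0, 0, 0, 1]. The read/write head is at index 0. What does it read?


Tape: [0, 0, 0, 0, 1]
Positions: 0 1 2 3 4
Values:    0 0 0 0 1
Head at position 0
tape[0] = 0

0


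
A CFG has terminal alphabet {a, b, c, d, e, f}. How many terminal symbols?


Terminal symbols: a, b, c, d, e, f
Counting each: a (#1), b (#2), c (#3), d (#4), e (#5), f (#6)
Total = 6

6


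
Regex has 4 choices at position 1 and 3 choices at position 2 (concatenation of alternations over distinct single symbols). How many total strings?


First group: 4 alternatives
Second group: 3 alternatives
Concatenation: each choice from group 1 pairs with each from group 2
Total = 4 x 3 = 12

12


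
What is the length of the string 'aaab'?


String: 'aaab'
Counting characters:
  'a' appears 3 time(s)
  'b' appears 1 time(s)
Total length = 3 + 1 = 4

4


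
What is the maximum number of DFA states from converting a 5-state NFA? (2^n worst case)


NFA has 5 states
Subset construction: each DFA state = subset of NFA states
Maximum subsets = 2^5
2^5 = 32

32


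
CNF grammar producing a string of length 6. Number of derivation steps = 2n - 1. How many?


Chomsky Normal Form derivation:
String length n = 6
Each step either:
  - Splits a nonterminal into two (n-1 such steps)
  - Converts a nonterminal to terminal (n such steps)
Total = (n-1) + n = 2n - 1
= 2(6) - 1
= 12 - 1
= 11

11


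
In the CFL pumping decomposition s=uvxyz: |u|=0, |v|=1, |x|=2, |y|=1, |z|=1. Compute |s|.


|s| = |u| + |v| + |x| + |y| + |z|
= 0 + 1 + 2 + 1 + 1
= 1 + 2 + 2
= 3 + 2
= 5

5


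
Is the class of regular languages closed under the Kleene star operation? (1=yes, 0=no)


Regular languages are closed under:
- Union (DFA product construction)
- Intersection (DFA product construction)
- Complement (swap accept/reject states)
- Concatenation (NFA construction)
- Kleene star (NFA construction)
Kleene star is in this list
Therefore: closed

1


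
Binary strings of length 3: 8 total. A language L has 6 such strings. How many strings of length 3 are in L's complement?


Alphabet: {0,1}
String length: 3
Total strings of length 3 = 2^3 = 8
Strings in L = 6
Complement = total - |L|
= 8 - 6
= 2

2


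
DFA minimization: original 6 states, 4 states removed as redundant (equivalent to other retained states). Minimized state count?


Original DFA: 6 states
Redundant states removed: 4
Minimized states = original - removed
= 6 - 4
= 2

2


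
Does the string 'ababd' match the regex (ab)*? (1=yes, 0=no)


Pattern: (ab)*
String: 'ababd'
Pattern requires: zero or more repetitions of 'ab'
Length 5 is odd -> cannot be (ab)* -> no match
Result: 0

0


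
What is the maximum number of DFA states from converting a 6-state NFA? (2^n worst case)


NFA has 6 states
Subset construction: each DFA state = subset of NFA states
Maximum subsets = 2^6
2^6 = 64

64


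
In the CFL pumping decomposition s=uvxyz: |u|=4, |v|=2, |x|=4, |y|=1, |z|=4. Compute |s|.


|s| = |u| + |v| + |x| + |y| + |z|
= 4 + 2 + 4 + 1 + 4
= 6 + 4 + 5
= 10 + 5
= 15

15


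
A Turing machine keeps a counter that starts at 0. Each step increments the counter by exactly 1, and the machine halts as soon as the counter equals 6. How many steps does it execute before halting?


Counter starts at 0. Counting sequence:
  Step 1: counter = 1
  Step 2: counter = 2
  Step 3: counter = 3
  Step 4: counter = 4
  Step 5: counter = 5
  Step 6: counter = 6
Counter reached 6 -> halt
Total steps = 6

6


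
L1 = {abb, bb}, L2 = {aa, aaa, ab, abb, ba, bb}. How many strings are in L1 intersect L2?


L1 = {abb, bb}
L2 = {aa, aaa, ab, abb, ba, bb}
Checking each string in L1 against L2:
  'abb': in L2? Yes
  'bb': in L2? Yes
Intersection = {abb, bb}
|L1 ∩ L2| = 2

2


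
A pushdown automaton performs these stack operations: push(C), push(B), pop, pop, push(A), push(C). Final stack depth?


Tracing stack operations:
  push(C) -> stack = [C], depth=1
  push(B) -> stack = [C,B], depth=2
  pop -> removed B, stack = [C], depth=1
  pop -> removed C, stack = [], depth=0
  push(A) -> stack = [A], depth=1
  push(C) -> stack = [A,C], depth=2
Final depth = 2

2


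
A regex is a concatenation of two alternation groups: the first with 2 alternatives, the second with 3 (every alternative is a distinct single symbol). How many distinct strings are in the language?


First group: 2 alternatives
Second group: 3 alternatives
Concatenation: each choice from group 1 pairs with each from group 2
Total = 2 x 3 = 6

6


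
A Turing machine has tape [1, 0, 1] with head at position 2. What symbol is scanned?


Tape: [1, 0, 1]
Positions: 0 1 2
Values:    1 0 1
Head at position 2
tape[2] = 1

1


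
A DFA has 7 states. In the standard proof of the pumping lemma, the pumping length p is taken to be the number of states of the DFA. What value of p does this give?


Pumping lemma for regular languages (standard proof):
Take p = |Q|, the number of DFA states.
Any string of length >= |Q| passes through |Q|+1 states while reading its first |Q| symbols,
so by pigeonhole some state repeats, giving the loop that can be pumped.
Here |Q| = 7
Therefore the proof uses p = 7

7


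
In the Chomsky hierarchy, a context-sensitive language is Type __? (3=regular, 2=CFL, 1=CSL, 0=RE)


Chomsky hierarchy levels:
  Type 3: Regular (DFA/NFA/regex)
  Type 2: Context-free (PDA)
  Type 1: Context-sensitive
  Type 0: Recursively enumerable (TM)
'context-sensitive' corresponds to Type 1

1


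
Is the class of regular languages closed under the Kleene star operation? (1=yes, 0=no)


Regular languages are closed under:
- Union (DFA product construction)
- Intersection (DFA product construction)
- Complement (swap accept/reject states)
- Concatenation (NFA construction)
- Kleene star (NFA construction)
Kleene star is in this list
Therefore: closed

1


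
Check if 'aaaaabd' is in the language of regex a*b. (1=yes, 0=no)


Pattern: a*b
String: 'aaaaabd'
Pattern requires: zero or more 'a's followed by exactly one 'b'
Found 5 leading 'a's
Remaining: 'bd'
Remaining is not 'b' -> no match
Result: 0

0


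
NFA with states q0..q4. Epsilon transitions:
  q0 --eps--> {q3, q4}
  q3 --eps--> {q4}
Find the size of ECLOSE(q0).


Starting from q0
Initialize closure = {q0}
Follow epsilon from q0 -> add q3
Follow epsilon from q0 -> add q4
Final closure: {q0, q3, q4}
Size = 3

3


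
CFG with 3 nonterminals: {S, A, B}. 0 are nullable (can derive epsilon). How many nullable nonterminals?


Nonterminals: {S, A, B}
A nonterminal is nullable if it can derive epsilon
Counting nullable nonterminals: 0
Total nullable = 0

0


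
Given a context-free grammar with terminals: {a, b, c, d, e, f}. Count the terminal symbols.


Terminal symbols: a, b, c, d, e, f
Counting each: a (#1), b (#2), c (#3), d (#4), e (#5), f (#6)
Total = 6

6


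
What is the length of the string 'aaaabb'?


String: 'aaaabb'
Counting characters:
  'a' appears 4 time(s)
  'b' appears 2 time(s)
Total length = 4 + 2 = 6

6


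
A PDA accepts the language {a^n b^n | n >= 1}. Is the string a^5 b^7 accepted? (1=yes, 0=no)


Language requires equal numbers of a's and b's
PDA pushes for each 'a', pops for each 'b'
Number of a's = 5
Number of b's = 7
5 != 7 -> Reject

0


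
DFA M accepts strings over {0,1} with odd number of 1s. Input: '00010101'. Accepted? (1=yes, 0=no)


DFA has 2 states: q_even (start, accept=no) and q_odd
Processing string '00010101' character by character:
  Position 0: read '0', 1-count=0 -> q_even (no change)
  Position 1: read '0', 1-count=0 -> q_even (no change)
  Position 2: read '0', 1-count=0 -> q_even (no change)
  Position 3: read '1', 1-count=1 -> q_odd
  Position 4: read '0', 1-count=1 -> q_odd (no change)
  Position 5: read '1', 1-count=2 -> q_even
  Position 6: read '0', 1-count=2 -> q_even (no change)
  Position 7: read '1', 1-count=3 -> q_odd
Final state: q_odd, total 1s = 3 (odd); the DFA requires an odd count -> accept

1


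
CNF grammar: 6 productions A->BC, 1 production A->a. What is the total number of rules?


CNF allows two rule forms:
  A -> BC (binary): 6 rules
  A -> a (terminal): 1 rule
Total = 6 + 1 = 7

7


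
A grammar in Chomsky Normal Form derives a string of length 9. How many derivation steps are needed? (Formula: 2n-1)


Chomsky Normal Form derivation:
String length n = 9
Each step either:
  - Splits a nonterminal into two (n-1 such steps)
  - Converts a nonterminal to terminal (n such steps)
Total = (n-1) + n = 2n - 1
= 2(9) - 1
= 18 - 1
= 17

17


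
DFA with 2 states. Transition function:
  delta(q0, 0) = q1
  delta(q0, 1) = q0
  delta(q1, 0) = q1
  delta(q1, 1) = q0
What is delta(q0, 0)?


Looking up transition function:
delta(q0, 0) in the table
Row: q0, Column: 0
Result: q1

q1


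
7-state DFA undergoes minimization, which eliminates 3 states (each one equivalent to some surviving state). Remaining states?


Original DFA: 7 states
Redundant states removed: 3
Minimized states = original - removed
= 7 - 3
= 4

4


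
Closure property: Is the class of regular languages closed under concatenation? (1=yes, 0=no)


Regular languages are closed under all standard operations:
- Union: Yes (product construction)
- Intersection: Yes (product construction)
- Complement: Yes (swap accept/reject)
- Concatenation: Yes (NFA construction)
Operation: concatenation -> Closed

1


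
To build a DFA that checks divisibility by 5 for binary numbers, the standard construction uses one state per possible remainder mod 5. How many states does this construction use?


Divisibility by 5 is tracked via the remainder mod 5: 0, 1, ..., 4
The construction assigns one state to each remainder
Number of remainders = 5

5


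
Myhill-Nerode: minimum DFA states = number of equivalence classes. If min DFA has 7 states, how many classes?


Myhill-Nerode theorem:
Number of equivalence classes = number of states in minimal DFA
Minimal DFA states = 7
Therefore equivalence classes = 7

7


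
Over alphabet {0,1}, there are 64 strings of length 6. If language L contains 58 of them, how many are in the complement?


Alphabet: {0,1}
String length: 6
Total strings of length 6 = 2^6 = 64
Strings in L = 58
Complement = total - |L|
= 64 - 58
= 6

6


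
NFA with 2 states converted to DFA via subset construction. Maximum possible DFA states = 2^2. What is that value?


NFA has 2 states
Subset construction: each DFA state = subset of NFA states
Maximum subsets = 2^2
2^2 = 4

4


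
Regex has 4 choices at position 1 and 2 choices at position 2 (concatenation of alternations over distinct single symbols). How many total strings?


First group: 4 alternatives
Second group: 2 alternatives
Concatenation: each choice from group 1 pairs with each from group 2
Total = 4 x 2 = 8

8


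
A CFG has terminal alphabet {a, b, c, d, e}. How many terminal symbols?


Terminal symbols: a, b, c, d, e
Counting each: a (#1), b (#2), c (#3), d (#4), e (#5)
Total = 5

5


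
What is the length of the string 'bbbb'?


String: 'bbbb'
Counting characters:
  'b' appears 4 time(s)
Total length = 0 + 4 = 4

4


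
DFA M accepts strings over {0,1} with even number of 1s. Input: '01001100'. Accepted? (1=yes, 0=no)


DFA has 2 states: q_even (start, accept=yes) and q_odd
Processing string '01001100' character by character:
  Position 0: read '0', 1-count=0 -> q_even (no change)
  Position 1: read '1', 1-count=1 -> q_odd
  Position 2: read '0', 1-count=1 -> q_odd (no change)
  Position 3: read '0', 1-count=1 -> q_odd (no change)
  Position 4: read '1', 1-count=2 -> q_even
  Position 5: read '1', 1-count=3 -> q_odd
  Position 6: read '0', 1-count=3 -> q_odd (no change)
  Position 7: read '0', 1-count=3 -> q_odd (no change)
Final state: q_odd, total 1s = 3 (odd); the DFA requires an even count -> reject

0


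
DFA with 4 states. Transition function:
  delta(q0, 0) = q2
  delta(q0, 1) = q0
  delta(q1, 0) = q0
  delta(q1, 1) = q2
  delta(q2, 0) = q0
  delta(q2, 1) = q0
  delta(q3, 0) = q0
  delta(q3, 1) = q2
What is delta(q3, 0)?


Looking up transition function:
delta(q3, 0) in the table
Row: q3, Column: 0
Result: q0

q0


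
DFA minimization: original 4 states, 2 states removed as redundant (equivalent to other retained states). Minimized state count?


Original DFA: 4 states
Redundant states removed: 2
Minimized states = original - removed
= 4 - 2
= 2

2


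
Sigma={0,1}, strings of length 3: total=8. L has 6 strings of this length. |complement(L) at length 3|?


Alphabet: {0,1}
String length: 3
Total strings of length 3 = 2^3 = 8
Strings in L = 6
Complement = total - |L|
= 8 - 6
= 2

2


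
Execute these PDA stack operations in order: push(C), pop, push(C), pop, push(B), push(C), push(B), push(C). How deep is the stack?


Tracing stack operations:
  push(C) -> stack = [C], depth=1
  pop -> removed C, stack = [], depth=0
  push(C) -> stack = [C], depth=1
  pop -> removed C, stack = [], depth=0
  push(B) -> stack = [B], depth=1
  push(C) -> stack = [B,C], depth=2
  push(B) -> stack = [B,C,B], depth=3
  push(C) -> stack = [B,C,B,C], depth=4
Final depth = 4

4


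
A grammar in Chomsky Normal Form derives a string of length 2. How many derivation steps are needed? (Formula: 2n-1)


Chomsky Normal Form derivation:
String length n = 2
Each step either:
  - Splits a nonterminal into two (n-1 such steps)
  - Converts a nonterminal to terminal (n such steps)
Total = (n-1) + n = 2n - 1
= 2(2) - 1
= 4 - 1
= 3

3


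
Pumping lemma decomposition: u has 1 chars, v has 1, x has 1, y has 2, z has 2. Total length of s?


|s| = |u| + |v| + |x| + |y| + |z|
= 1 + 1 + 1 + 2 + 2
= 2 + 1 + 4
= 3 + 4
= 7

7


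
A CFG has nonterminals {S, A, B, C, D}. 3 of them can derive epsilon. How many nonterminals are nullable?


Nonterminals: {S, A, B, C, D}
A nonterminal is nullable if it can derive epsilon
Counting nullable nonterminals: 3
Total nullable = 3

3


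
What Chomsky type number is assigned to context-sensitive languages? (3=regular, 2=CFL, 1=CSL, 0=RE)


Chomsky hierarchy levels:
  Type 3: Regular (DFA/NFA/regex)
  Type 2: Context-free (PDA)
  Type 1: Context-sensitive
  Type 0: Recursively enumerable (TM)
'context-sensitive' corresponds to Type 1

1


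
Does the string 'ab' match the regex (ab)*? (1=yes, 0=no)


Pattern: (ab)*
String: 'ab'
Pattern requires: zero or more repetitions of 'ab'
Pairs: ['ab']
All pairs are 'ab'? Yes
Result: 1

1


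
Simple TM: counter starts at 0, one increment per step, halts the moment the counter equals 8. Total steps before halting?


Counter starts at 0. Counting sequence:
  Step 1: counter = 1
  Step 2: counter = 2
  Step 3: counter = 3
  Step 4: counter = 4
  Step 5: counter = 5
  Step 6: counter = 6
  Step 7: counter = 7
  Step 8: counter = 8
Counter reached 8 -> halt
Total steps = 8

8


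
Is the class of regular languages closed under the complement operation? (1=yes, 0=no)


Regular languages are closed under:
- Union (DFA product construction)
- Intersection (DFA product construction)
- Complement (swap accept/reject states)
- Concatenation (NFA construction)
- Kleene star (NFA construction)
complement is in this list
Therefore: closed

1


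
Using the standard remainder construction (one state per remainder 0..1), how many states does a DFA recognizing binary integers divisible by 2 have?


Divisibility by 2 is tracked via the remainder mod 2: 0, 1, ..., 1
The construction assigns one state to each remainder
Number of remainders = 2

2


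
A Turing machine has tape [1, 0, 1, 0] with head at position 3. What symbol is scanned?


Tape: [1, 0, 1, 0]
Positions: 0 1 2 3
Values:    1 0 1 0
Head at position 3
tape[3] = 0

0


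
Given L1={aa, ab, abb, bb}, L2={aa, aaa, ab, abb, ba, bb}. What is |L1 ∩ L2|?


L1 = {aa, ab, abb, bb}
L2 = {aa, aaa, ab, abb, ba, bb}
Checking each string in L1 against L2:
  'aa': in L2? Yes
  'ab': in L2? Yes
  'abb': in L2? Yes
  'bb': in L2? Yes
Intersection = {aa, ab, abb, bb}
|L1 ∩ L2| = 4

4


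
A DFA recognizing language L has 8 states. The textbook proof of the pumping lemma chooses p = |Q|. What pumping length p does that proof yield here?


Pumping lemma for regular languages (standard proof):
Take p = |Q|, the number of DFA states.
Any string of length >= |Q| passes through |Q|+1 states while reading its first |Q| symbols,
so by pigeonhole some state repeats, giving the loop that can be pumped.
Here |Q| = 8
Therefore the proof uses p = 8

8


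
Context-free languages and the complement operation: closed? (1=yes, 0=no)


CFL closure properties:
  Closed under: union, concatenation, Kleene star
  NOT closed under: intersection, complement
Operation 'complement' is in not-closed list -> No (not closed)

0


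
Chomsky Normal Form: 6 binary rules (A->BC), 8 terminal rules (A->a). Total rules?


CNF allows two rule forms:
  A -> BC (binary): 6 rules
  A -> a (terminal): 8 rules
Total = 6 + 8 = 14

14


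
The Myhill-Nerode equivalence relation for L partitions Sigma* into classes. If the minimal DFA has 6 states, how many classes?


Myhill-Nerode theorem:
Number of equivalence classes = number of states in minimal DFA
Minimal DFA states = 6
Therefore equivalence classes = 6

6


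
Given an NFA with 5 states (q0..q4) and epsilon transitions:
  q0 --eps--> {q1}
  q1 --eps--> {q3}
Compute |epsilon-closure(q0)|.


Starting from q0
Initialize closure = {q0}
Follow epsilon from q0 -> add q1
Follow epsilon from q1 -> add q3
Final closure: {q0, q1, q3}
Size = 3

3


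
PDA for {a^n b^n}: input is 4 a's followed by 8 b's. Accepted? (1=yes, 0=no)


Language requires equal numbers of a's and b's
PDA pushes for each 'a', pops for each 'b'
Number of a's = 4
Number of b's = 8
4 != 8 -> Reject

0


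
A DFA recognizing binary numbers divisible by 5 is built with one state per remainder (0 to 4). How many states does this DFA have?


Divisibility by 5 is tracked via the remainder mod 5: 0, 1, ..., 4
The construction assigns one state to each remainder
Number of remainders = 5

5


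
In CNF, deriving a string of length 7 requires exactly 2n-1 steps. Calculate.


Chomsky Normal Form derivation:
String length n = 7
Each step either:
  - Splits a nonterminal into two (n-1 such steps)
  - Converts a nonterminal to terminal (n such steps)
Total = (n-1) + n = 2n - 1
= 2(7) - 1
= 14 - 1
= 13

13


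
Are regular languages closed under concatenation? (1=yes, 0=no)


Regular languages are closed under all standard operations:
- Union: Yes (product construction)
- Intersection: Yes (product construction)
- Complement: Yes (swap accept/reject)
- Concatenation: Yes (NFA construction)
Operation: concatenation -> Closed

1


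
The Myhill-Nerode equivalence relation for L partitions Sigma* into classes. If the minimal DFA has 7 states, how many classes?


Myhill-Nerode theorem:
Number of equivalence classes = number of states in minimal DFA
Minimal DFA states = 7
Therefore equivalence classes = 7

7


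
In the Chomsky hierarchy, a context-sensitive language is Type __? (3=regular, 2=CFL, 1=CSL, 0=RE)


Chomsky hierarchy levels:
  Type 3: Regular (DFA/NFA/regex)
  Type 2: Context-free (PDA)
  Type 1: Context-sensitive
  Type 0: Recursively enumerable (TM)
'context-sensitive' corresponds to Type 1

1


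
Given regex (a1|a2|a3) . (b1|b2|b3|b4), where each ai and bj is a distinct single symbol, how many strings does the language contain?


First group: 3 alternatives
Second group: 4 alternatives
Concatenation: each choice from group 1 pairs with each from group 2
Total = 3 x 4 = 12

12


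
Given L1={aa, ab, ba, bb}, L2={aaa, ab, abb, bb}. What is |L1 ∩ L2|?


L1 = {aa, ab, ba, bb}
L2 = {aaa, ab, abb, bb}
Checking each string in L1 against L2:
  'aa': in L2? No
  'ab': in L2? Yes
  'ba': in L2? No
  'bb': in L2? Yes
Intersection = {ab, bb}
|L1 ∩ L2| = 2

2


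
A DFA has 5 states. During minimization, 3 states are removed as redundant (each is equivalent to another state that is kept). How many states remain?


Original DFA: 5 states
Redundant states removed: 3
Minimized states = original - removed
= 5 - 3
= 2

2


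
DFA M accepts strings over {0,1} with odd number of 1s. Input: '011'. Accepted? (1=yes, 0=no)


DFA has 2 states: q_even (start, accept=no) and q_odd
Processing string '011' character by character:
  Position 0: read '0', 1-count=0 -> q_even (no change)
  Position 1: read '1', 1-count=1 -> q_odd
  Position 2: read '1', 1-count=2 -> q_even
Final state: q_even, total 1s = 2 (even); the DFA requires an odd count -> reject

0


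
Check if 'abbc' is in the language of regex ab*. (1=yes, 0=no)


Pattern: ab*
String: 'abbc'
Pattern requires: exactly one 'a' followed by zero or more 'b's
First char is 'a' -> OK
Rest 'bbc': all b's? No
Result: 0

0


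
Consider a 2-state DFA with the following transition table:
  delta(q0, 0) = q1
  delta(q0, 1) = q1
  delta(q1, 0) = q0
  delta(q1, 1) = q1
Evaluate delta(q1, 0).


Looking up transition function:
delta(q1, 0) in the table
Row: q1, Column: 0
Result: q0

q0


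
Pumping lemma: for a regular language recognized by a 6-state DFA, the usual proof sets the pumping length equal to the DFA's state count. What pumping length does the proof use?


Pumping lemma for regular languages (standard proof):
Take p = |Q|, the number of DFA states.
Any string of length >= |Q| passes through |Q|+1 states while reading its first |Q| symbols,
so by pigeonhole some state repeats, giving the loop that can be pumped.
Here |Q| = 6
Therefore the proof uses p = 6

6


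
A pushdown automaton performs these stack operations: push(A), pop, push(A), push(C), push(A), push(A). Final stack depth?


Tracing stack operations:
  push(A) -> stack = [A], depth=1
  pop -> removed A, stack = [], depth=0
  push(A) -> stack = [A], depth=1
  push(C) -> stack = [A,C], depth=2
  push(A) -> stack = [A,C,A], depth=3
  push(A) -> stack = [A,C,A,A], depth=4
Final depth = 4

4


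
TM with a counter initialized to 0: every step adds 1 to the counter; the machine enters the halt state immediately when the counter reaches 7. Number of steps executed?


Counter starts at 0. Counting sequence:
  Step 1: counter = 1
  Step 2: counter = 2
  Step 3: counter = 3
  Step 4: counter = 4
  Step 5: counter = 5
  Step 6: counter = 6
  Step 7: counter = 7
Counter reached 7 -> halt
Total steps = 7

7


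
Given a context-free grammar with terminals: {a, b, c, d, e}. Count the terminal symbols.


Terminal symbols: a, b, c, d, e
Counting each: a (#1), b (#2), c (#3), d (#4), e (#5)
Total = 5

5


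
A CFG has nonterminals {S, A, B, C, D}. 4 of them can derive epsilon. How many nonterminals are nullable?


Nonterminals: {S, A, B, C, D}
A nonterminal is nullable if it can derive epsilon
Counting nullable nonterminals: 4
Total nullable = 4

4


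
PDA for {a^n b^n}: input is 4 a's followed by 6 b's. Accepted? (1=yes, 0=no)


Language requires equal numbers of a's and b's
PDA pushes for each 'a', pops for each 'b'
Number of a's = 4
Number of b's = 6
4 != 6 -> Reject

0


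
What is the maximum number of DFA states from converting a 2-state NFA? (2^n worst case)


NFA has 2 states
Subset construction: each DFA state = subset of NFA states
Maximum subsets = 2^2
2^2 = 4

4


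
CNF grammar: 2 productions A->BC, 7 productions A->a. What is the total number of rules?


CNF allows two rule forms:
  A -> BC (binary): 2 rules
  A -> a (terminal): 7 rules
Total = 2 + 7 = 9

9


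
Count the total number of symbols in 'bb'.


String: 'bb'
Counting characters:
  'b' appears 2 time(s)
Total length = 0 + 2 = 2

2


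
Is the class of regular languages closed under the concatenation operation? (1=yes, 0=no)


Regular languages are closed under:
- Union (DFA product construction)
- Intersection (DFA product construction)
- Complement (swap accept/reject states)
- Concatenation (NFA construction)
- Kleene star (NFA construction)
concatenation is in this list
Therefore: closed

1


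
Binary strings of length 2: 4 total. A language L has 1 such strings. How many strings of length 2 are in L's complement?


Alphabet: {0,1}
String length: 2
Total strings of length 2 = 2^2 = 4
Strings in L = 1
Complement = total - |L|
= 4 - 1
= 3

3


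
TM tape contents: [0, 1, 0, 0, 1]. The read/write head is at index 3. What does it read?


Tape: [0, 1, 0, 0, 1]
Positions: 0 1 2 3 4
Values:    0 1 0 0 1
Head at position 3
tape[3] = 0

0


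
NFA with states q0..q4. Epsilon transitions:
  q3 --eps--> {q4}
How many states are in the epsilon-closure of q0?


Starting from q0
Initialize closure = {q0}
q0 has no outgoing epsilon transitions -> nothing to add
Final closure: {q0}
Size = 1

1


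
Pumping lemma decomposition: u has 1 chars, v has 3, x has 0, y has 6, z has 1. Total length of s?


|s| = |u| + |v| + |x| + |y| + |z|
= 1 + 3 + 0 + 6 + 1
= 4 + 0 + 7
= 4 + 7
= 11

11


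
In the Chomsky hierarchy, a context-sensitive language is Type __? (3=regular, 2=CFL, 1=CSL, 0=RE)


Chomsky hierarchy levels:
  Type 3: Regular (DFA/NFA/regex)
  Type 2: Context-free (PDA)
  Type 1: Context-sensitive
  Type 0: Recursively enumerable (TM)
'context-sensitive' corresponds to Type 1

1


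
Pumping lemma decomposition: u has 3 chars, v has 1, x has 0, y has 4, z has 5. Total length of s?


|s| = |u| + |v| + |x| + |y| + |z|
= 3 + 1 + 0 + 4 + 5
= 4 + 0 + 9
= 4 + 9
= 13

13


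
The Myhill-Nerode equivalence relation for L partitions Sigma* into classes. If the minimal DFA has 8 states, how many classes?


Myhill-Nerode theorem:
Number of equivalence classes = number of states in minimal DFA
Minimal DFA states = 8
Therefore equivalence classes = 8

8


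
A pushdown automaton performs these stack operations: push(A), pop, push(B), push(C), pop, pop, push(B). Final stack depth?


Tracing stack operations:
  push(A) -> stack = [A], depth=1
  pop -> removed A, stack = [], depth=0
  push(B) -> stack = [B], depth=1
  push(C) -> stack = [B,C], depth=2
  pop -> removed C, stack = [B], depth=1
  pop -> removed B, stack = [], depth=0
  push(B) -> stack = [B], depth=1
Final depth = 1

1


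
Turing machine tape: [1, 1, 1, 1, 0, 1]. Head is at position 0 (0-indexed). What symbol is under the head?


Tape: [1, 1, 1, 1, 0, 1]
Positions: 0 1 2 3 4 5
Values:    1 1 1 1 0 1
Head at position 0
tape[0] = 1

1


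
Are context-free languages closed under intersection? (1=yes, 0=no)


CFL closure properties:
  Closed under: union, concatenation, Kleene star
  NOT closed under: intersection, complement
Operation 'intersection' is in not-closed list -> No (not closed)

0


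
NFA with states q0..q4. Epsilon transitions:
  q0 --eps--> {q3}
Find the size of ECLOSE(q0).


Starting from q0
Initialize closure = {q0}
Follow epsilon from q0 -> add q3
Final closure: {q0, q3}
Size = 2

2


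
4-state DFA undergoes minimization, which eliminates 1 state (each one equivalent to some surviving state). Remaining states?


Original DFA: 4 states
Redundant states removed: 1
Minimized states = original - removed
= 4 - 1
= 3

3


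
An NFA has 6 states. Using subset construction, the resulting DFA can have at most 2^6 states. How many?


NFA has 6 states
Subset construction: each DFA state = subset of NFA states
Maximum subsets = 2^6
2^6 = 64

64


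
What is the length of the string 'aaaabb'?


String: 'aaaabb'
Counting characters:
  'a' appears 4 time(s)
  'b' appears 2 time(s)
Total length = 4 + 2 = 6

6


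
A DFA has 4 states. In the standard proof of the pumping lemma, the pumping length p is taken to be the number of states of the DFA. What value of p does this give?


Pumping lemma for regular languages (standard proof):
Take p = |Q|, the number of DFA states.
Any string of length >= |Q| passes through |Q|+1 states while reading its first |Q| symbols,
so by pigeonhole some state repeats, giving the loop that can be pumped.
Here |Q| = 4
Therefore the proof uses p = 4

4


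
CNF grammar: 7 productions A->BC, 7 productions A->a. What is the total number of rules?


CNF allows two rule forms:
  A -> BC (binary): 7 rules
  A -> a (terminal): 7 rules
Total = 7 + 7 = 14

14


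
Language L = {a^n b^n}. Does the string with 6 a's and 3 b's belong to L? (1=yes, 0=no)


Language requires equal numbers of a's and b's
PDA pushes for each 'a', pops for each 'b'
Number of a's = 6
Number of b's = 3
6 != 3 -> Reject

0


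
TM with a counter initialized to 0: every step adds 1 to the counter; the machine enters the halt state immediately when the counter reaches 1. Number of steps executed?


Counter starts at 0. Counting sequence:
  Step 1: counter = 1
Counter reached 1 -> halt
Total steps = 1

1


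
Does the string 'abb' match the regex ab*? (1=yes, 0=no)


Pattern: ab*
String: 'abb'
Pattern requires: exactly one 'a' followed by zero or more 'b's
First char is 'a' -> OK
Rest 'bb': all b's? Yes
Result: 1

1


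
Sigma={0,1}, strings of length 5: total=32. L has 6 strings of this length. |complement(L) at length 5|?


Alphabet: {0,1}
String length: 5
Total strings of length 5 = 2^5 = 32
Strings in L = 6
Complement = total - |L|
= 32 - 6
= 26

26


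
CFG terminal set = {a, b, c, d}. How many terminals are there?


Terminal symbols: a, b, c, d
Counting each: a (#1), b (#2), c (#3), d (#4)
Total = 4

4


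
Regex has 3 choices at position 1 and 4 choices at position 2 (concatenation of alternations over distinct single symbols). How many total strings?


First group: 3 alternatives
Second group: 4 alternatives
Concatenation: each choice from group 1 pairs with each from group 2
Total = 3 x 4 = 12

12


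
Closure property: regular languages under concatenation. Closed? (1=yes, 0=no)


Regular languages are closed under:
- Union (DFA product construction)
- Intersection (DFA product construction)
- Complement (swap accept/reject states)
- Concatenation (NFA construction)
- Kleene star (NFA construction)
concatenation is in this list
Therefore: closed

1


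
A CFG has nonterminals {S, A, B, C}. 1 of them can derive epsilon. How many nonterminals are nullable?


Nonterminals: {S, A, B, C}
A nonterminal is nullable if it can derive epsilon
Counting nullable nonterminals: 1
Total nullable = 1

1


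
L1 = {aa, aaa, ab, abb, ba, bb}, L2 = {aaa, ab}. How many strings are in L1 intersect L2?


L1 = {aa, aaa, ab, abb, ba, bb}
L2 = {aaa, ab}
Checking each string in L1 against L2:
  'aa': in L2? No
  'aaa': in L2? Yes
  'ab': in L2? Yes
  'abb': in L2? No
  'ba': in L2? No
  'bb': in L2? No
Intersection = {aaa, ab}
|L1 ∩ L2| = 2

2


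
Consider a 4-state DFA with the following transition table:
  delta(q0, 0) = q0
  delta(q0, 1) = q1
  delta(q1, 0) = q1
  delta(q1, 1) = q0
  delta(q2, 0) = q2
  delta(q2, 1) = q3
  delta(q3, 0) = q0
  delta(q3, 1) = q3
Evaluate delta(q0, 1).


Looking up transition function:
delta(q0, 1) in the table
Row: q0, Column: 1
Result: q1

q1


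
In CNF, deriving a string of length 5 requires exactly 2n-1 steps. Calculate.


Chomsky Normal Form derivation:
String length n = 5
Each step either:
  - Splits a nonterminal into two (n-1 such steps)
  - Converts a nonterminal to terminal (n such steps)
Total = (n-1) + n = 2n - 1
= 2(5) - 1
= 10 - 1
= 9

9


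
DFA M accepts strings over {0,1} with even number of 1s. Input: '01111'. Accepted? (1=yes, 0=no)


DFA has 2 states: q_even (start, accept=yes) and q_odd
Processing string '01111' character by character:
  Position 0: read '0', 1-count=0 -> q_even (no change)
  Position 1: read '1', 1-count=1 -> q_odd
  Position 2: read '1', 1-count=2 -> q_even
  Position 3: read '1', 1-count=3 -> q_odd
  Position 4: read '1', 1-count=4 -> q_even
Final state: q_even, total 1s = 4 (even); the DFA requires an even count -> accept

1


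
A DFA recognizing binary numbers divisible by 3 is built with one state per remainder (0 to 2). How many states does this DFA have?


Divisibility by 3 is tracked via the remainder mod 3: 0, 1, ..., 2
The construction assigns one state to each remainder
Number of remainders = 3

3
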